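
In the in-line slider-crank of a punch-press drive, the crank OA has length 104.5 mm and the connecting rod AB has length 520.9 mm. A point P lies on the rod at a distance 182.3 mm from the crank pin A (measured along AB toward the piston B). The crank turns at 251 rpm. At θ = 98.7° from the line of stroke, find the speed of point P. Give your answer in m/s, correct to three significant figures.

2.70

ω = 26.28 rad/s.  Crank-pin speed |V_A| = rω = 2.7467 m/s, perpendicular to OA.
Rod angle: sinφ = −(r/L) sinθ ⇒ φ = -11.438°; ω_rod = −rω cosθ/√(L²−r²sin²θ) = +0.81377 rad/s.
V_P = V_A + ω_rod × AP, with AP = 0.1823 m along the rod.
Components: V_Px = −rω sinθ − a·ω_rod·sinφ = -2.6857 m/s;  V_Py = rω cosθ + a·ω_rod·cosφ = -0.27007 m/s.
|V_P| = √(V_Px² + V_Py²) = 2.6993 m/s.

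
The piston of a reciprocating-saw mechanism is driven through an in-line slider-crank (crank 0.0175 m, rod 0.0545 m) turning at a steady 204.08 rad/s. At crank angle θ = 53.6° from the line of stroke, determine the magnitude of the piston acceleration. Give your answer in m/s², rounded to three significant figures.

367

ω = 204.1 rad/s
x(θ) = r cosθ + √(L² − r² sin²θ); with ω constant, a = ω²·d²x/dθ².
d²x/dθ² = −r cosθ − r²(cos2θ)/√u − r⁴ sin²2θ/(4u^{3/2}),  u = L² − r² sin²θ = 0.00277184 m².
Substituting r = 0.0175 m, L = 0.0545 m, θ = 53.6°: d²x/dθ² = -0.0088113 m.
a = ω²·d²x/dθ² = (204.1)²·(-0.0088113) = -366.98 m/s²;  |a| = 366.98 m/s².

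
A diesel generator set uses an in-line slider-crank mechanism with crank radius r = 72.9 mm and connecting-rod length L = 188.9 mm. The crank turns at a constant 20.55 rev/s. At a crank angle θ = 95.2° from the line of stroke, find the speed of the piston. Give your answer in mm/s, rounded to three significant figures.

ω = 2π·20.6 = 129.1 rad/s
For an in-line slider-crank, x = r cosθ + √(L² − r² sin²θ), so v = −rω sinθ·[1 + r cosθ/√(L² − r² sin²θ)].
With r = 0.0729 m, L = 0.1889 m, θ = 95.2°: √(L² − r² sin²θ) = 0.17439 m.
v = −0.0729·129.1·0.99588·[1 + 0.0729·-0.09063/0.17439] = -9.0189 m/s.
|v| = 9.0189 m/s = 9018.9 mm/s.

9020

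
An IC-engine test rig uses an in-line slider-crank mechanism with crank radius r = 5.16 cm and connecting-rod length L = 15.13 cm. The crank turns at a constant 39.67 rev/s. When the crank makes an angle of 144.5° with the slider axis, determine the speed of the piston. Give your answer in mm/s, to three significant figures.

ω = 2π·39.7 = 249.3 rad/s
For an in-line slider-crank, x = r cosθ + √(L² − r² sin²θ), so v = −rω sinθ·[1 + r cosθ/√(L² − r² sin²θ)].
With r = 0.0516 m, L = 0.1513 m, θ = 144.5°: √(L² − r² sin²θ) = 0.1483 m.
v = −0.0516·249.3·0.58070·[1 + 0.0516·-0.81412/0.1483] = -5.3531 m/s.
|v| = 5.3531 m/s = 5353.1 mm/s.

5350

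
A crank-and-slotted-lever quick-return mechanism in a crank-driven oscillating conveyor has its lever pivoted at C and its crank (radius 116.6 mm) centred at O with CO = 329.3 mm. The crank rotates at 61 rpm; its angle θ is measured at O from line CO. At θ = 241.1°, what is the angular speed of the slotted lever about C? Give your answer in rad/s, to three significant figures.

0.373

ω = 6.388 rad/s (from 61 rpm).
Crank pin A relative to C: A = (d + r cosθ, r sinθ); lever angle φ = atan2(r sinθ, d + r cosθ).
Differentiating tanφ: φ̇ = rω(d cosθ + r)/(d² + r² + 2dr cosθ).
d² + r² + 2dr cosθ = |CA|² = 0.0849215 m²;  d cosθ + r = -0.042545 m.
|ω_lever| = |0.1166·6.388·-0.042545| / 0.0849215 = 0.37315 rad/s.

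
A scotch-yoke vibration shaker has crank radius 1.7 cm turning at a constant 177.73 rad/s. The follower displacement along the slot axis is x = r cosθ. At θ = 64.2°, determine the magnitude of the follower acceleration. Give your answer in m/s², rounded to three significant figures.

234

ω = 177.7 rad/s
x = r cosθ ⇒ ẍ = −rω² cosθ (ω constant).
|a| = rω²|cosθ| = 0.017·(177.7)²·|cos 64.2°| = 233.72 m/s².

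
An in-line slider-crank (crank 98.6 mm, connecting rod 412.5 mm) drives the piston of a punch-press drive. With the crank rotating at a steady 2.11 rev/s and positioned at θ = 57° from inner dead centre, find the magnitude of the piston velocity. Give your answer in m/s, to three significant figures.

ω = 2π·2.11 = 13.26 rad/s
For an in-line slider-crank, x = r cosθ + √(L² − r² sin²θ), so v = −rω sinθ·[1 + r cosθ/√(L² − r² sin²θ)].
With r = 0.0986 m, L = 0.4125 m, θ = 57°: √(L² − r² sin²θ) = 0.40413 m.
v = −0.0986·13.26·0.83867·[1 + 0.0986·0.54464/0.40413] = -1.242 m/s.
|v| = 1.242 m/s.

1.24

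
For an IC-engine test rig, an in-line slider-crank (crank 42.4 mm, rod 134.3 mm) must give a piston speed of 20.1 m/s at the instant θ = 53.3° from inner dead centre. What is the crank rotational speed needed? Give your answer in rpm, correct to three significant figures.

4720

For an in-line slider-crank, |v_piston| = rω|sinθ|·[1 + r cosθ/√(L² − r² sin²θ)].
With r = 0.0424 m, L = 0.1343 m, θ = 53.3°: the bracketed kinematic factor |dx/dθ| = 0.040625 m.
ω = v/|dx/dθ| = 20.1/0.040625 = 494.77 rad/s.
N = 60ω/(2π) = 4724.7 rpm.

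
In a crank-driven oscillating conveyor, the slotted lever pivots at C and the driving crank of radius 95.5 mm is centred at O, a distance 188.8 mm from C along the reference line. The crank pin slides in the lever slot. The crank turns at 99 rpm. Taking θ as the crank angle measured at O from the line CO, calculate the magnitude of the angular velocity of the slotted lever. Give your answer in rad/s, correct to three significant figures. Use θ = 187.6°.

10.1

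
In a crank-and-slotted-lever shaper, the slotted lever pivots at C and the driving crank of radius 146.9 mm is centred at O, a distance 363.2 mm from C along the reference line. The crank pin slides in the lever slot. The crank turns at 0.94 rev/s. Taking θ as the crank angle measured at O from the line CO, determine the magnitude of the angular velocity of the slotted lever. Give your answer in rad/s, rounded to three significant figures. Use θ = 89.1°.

ω = 5.906 rad/s (from 0.94 rev/s).
Crank pin A relative to C: A = (d + r cosθ, r sinθ); lever angle φ = atan2(r sinθ, d + r cosθ).
Differentiating tanφ: φ̇ = rω(d cosθ + r)/(d² + r² + 2dr cosθ).
d² + r² + 2dr cosθ = |CA|² = 0.15517 m²;  d cosθ + r = +0.1526 m.
|ω_lever| = |0.1469·5.906·+0.1526| / 0.15517 = 0.85328 rad/s.

0.853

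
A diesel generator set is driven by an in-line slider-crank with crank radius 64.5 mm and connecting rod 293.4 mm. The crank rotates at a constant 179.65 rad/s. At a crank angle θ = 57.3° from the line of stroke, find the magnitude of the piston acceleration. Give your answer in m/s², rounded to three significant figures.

936

ω = 179.7 rad/s
x(θ) = r cosθ + √(L² − r² sin²θ); with ω constant, a = ω²·d²x/dθ².
d²x/dθ² = −r cosθ − r²(cos2θ)/√u − r⁴ sin²2θ/(4u^{3/2}),  u = L² − r² sin²θ = 0.0831375 m².
Substituting r = 0.0645 m, L = 0.2934 m, θ = 57.3°: d²x/dθ² = -0.028988 m.
a = ω²·d²x/dθ² = (179.7)²·(-0.028988) = -935.58 m/s²;  |a| = 935.58 m/s².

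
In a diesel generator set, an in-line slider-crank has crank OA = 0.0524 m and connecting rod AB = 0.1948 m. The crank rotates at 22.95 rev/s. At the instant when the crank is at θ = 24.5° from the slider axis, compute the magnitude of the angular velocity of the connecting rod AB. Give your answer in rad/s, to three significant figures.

ω = 144.2 rad/s (converted from 22.95 rev/s).
The rod makes angle φ with the slider axis where L sinφ = r sinθ; differentiating, L cosφ·φ̇ = r ω cosθ.
L cosφ = √(L² − r² sin²θ) = 0.19358 m.
|ω_rod| = r ω |cosθ| / √(L² − r² sin²θ) = 0.0524·144.2·0.90996/0.19358 = 35.518 rad/s.

35.5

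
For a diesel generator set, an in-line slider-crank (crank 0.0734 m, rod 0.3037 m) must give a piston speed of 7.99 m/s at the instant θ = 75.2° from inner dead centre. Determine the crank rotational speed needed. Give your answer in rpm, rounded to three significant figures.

1010

For an in-line slider-crank, |v_piston| = rω|sinθ|·[1 + r cosθ/√(L² − r² sin²θ)].
With r = 0.0734 m, L = 0.3037 m, θ = 75.2°: the bracketed kinematic factor |dx/dθ| = 0.075471 m.
ω = v/|dx/dθ| = 7.99/0.075471 = 105.87 rad/s.
N = 60ω/(2π) = 1011 rpm.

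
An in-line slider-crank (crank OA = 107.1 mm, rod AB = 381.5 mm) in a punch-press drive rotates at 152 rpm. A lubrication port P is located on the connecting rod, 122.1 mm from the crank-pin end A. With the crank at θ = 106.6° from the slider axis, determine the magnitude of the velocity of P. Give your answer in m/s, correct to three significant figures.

1.62

ω = 15.92 rad/s.  Crank-pin speed |V_A| = rω = 1.7048 m/s, perpendicular to OA.
Rod angle: sinφ = −(r/L) sinθ ⇒ φ = -15.607°; ω_rod = −rω cosθ/√(L²−r²sin²θ) = +1.3255 rad/s.
V_P = V_A + ω_rod × AP, with AP = 0.1221 m along the rod.
Components: V_Px = −rω sinθ − a·ω_rod·sinφ = -1.5902 m/s;  V_Py = rω cosθ + a·ω_rod·cosφ = -0.33115 m/s.
|V_P| = √(V_Px² + V_Py²) = 1.6243 m/s.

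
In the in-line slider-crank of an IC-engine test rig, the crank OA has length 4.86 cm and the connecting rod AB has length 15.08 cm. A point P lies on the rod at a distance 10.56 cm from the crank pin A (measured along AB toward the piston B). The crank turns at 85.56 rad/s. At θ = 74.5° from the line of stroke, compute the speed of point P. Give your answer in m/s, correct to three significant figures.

4.27

ω = 85.56 rad/s.  Crank-pin speed |V_A| = rω = 4.1582 m/s, perpendicular to OA.
Rod angle: sinφ = −(r/L) sinθ ⇒ φ = -18.093°; ω_rod = −rω cosθ/√(L²−r²sin²θ) = -7.7523 rad/s.
V_P = V_A + ω_rod × AP, with AP = 0.1056 m along the rod.
Components: V_Px = −rω sinθ − a·ω_rod·sinφ = -4.2612 m/s;  V_Py = rω cosθ + a·ω_rod·cosφ = +0.33308 m/s.
|V_P| = √(V_Px² + V_Py²) = 4.2742 m/s.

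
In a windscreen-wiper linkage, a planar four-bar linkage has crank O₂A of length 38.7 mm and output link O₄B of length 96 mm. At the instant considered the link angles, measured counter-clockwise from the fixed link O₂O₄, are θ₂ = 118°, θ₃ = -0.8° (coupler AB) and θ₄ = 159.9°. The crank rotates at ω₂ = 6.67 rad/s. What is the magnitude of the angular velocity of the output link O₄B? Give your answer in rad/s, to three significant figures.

7.13

ω₂ = 6.67 rad/s
Differentiating the loop-closure r₂e^{iθ₂}+r₃e^{iθ₃}=r₁+r₄e^{iθ₄} gives r₂ω₂e^{iθ₂}+r₃ω₃e^{iθ₃}=r₄ω₄e^{iθ₄}.
Eliminating the other unknown: ω₄ = r₂ω₂ sin(θ₂−θ₃) / [r₄ sin(θ₄−θ₃)].
Numerator sine = +0.87631; denominator sine = +0.33051.
Result = 0.0387·6.67·(+0.87631) / (0.096·(+0.33051)) = +7.129 rad/s; magnitude 7.129 rad/s.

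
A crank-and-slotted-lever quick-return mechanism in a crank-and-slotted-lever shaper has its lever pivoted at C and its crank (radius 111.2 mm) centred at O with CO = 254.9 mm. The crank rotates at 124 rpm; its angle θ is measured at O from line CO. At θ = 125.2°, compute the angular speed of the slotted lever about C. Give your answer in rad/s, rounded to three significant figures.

ω = 12.99 rad/s (from 124 rpm).
Crank pin A relative to C: A = (d + r cosθ, r sinθ); lever angle φ = atan2(r sinθ, d + r cosθ).
Differentiating tanφ: φ̇ = rω(d cosθ + r)/(d² + r² + 2dr cosθ).
d² + r² + 2dr cosθ = |CA|² = 0.0446616 m²;  d cosθ + r = -0.035733 m.
|ω_lever| = |0.1112·12.99·-0.035733| / 0.0446616 = 1.1553 rad/s.

1.16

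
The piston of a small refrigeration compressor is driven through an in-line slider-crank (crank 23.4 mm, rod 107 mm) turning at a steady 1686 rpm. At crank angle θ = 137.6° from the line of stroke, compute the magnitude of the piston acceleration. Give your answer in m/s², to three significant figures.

ω = 2π·1686/60 = 176.6 rad/s
x(θ) = r cosθ + √(L² − r² sin²θ); with ω constant, a = ω²·d²x/dθ².
d²x/dθ² = −r cosθ − r²(cos2θ)/√u − r⁴ sin²2θ/(4u^{3/2}),  u = L² − r² sin²θ = 0.0112 m².
Substituting r = 0.0234 m, L = 0.107 m, θ = 137.6°: d²x/dθ² = +0.016748 m.
a = ω²·d²x/dθ² = (176.6)²·(+0.016748) = +522.08 m/s²;  |a| = 522.08 m/s².

522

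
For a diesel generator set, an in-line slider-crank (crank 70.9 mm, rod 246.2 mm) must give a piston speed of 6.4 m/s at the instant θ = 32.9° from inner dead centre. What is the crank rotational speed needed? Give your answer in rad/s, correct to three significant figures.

134

For an in-line slider-crank, |v_piston| = rω|sinθ|·[1 + r cosθ/√(L² − r² sin²θ)].
With r = 0.0709 m, L = 0.2462 m, θ = 32.9°: the bracketed kinematic factor |dx/dθ| = 0.047939 m.
ω = v/|dx/dθ| = 6.4/0.047939 = 133.5 rad/s.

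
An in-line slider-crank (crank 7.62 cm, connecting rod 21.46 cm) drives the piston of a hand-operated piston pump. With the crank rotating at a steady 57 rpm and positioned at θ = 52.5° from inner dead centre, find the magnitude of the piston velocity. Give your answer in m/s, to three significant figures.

ω = 2π·57/60 = 5.969 rad/s
For an in-line slider-crank, x = r cosθ + √(L² − r² sin²θ), so v = −rω sinθ·[1 + r cosθ/√(L² − r² sin²θ)].
With r = 0.0762 m, L = 0.2146 m, θ = 52.5°: √(L² − r² sin²θ) = 0.20591 m.
v = −0.0762·5.969·0.79335·[1 + 0.0762·0.60876/0.20591] = -0.44214 m/s.
|v| = 0.44214 m/s.

0.442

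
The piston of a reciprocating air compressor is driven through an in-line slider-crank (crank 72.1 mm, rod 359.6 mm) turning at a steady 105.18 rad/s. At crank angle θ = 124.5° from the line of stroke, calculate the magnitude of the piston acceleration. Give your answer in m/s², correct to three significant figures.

508

ω = 105.2 rad/s
x(θ) = r cosθ + √(L² − r² sin²θ); with ω constant, a = ω²·d²x/dθ².
d²x/dθ² = −r cosθ − r²(cos2θ)/√u − r⁴ sin²2θ/(4u^{3/2}),  u = L² − r² sin²θ = 0.125781 m².
Substituting r = 0.0721 m, L = 0.3596 m, θ = 124.5°: d²x/dθ² = +0.045959 m.
a = ω²·d²x/dθ² = (105.2)²·(+0.045959) = +508.43 m/s²;  |a| = 508.43 m/s².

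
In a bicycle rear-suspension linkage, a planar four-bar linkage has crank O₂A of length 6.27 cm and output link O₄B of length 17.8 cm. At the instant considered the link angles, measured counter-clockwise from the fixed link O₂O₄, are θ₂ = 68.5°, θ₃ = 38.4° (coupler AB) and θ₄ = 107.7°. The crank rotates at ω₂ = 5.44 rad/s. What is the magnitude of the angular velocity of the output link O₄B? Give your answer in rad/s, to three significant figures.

1.03

ω₂ = 5.44 rad/s
Differentiating the loop-closure r₂e^{iθ₂}+r₃e^{iθ₃}=r₁+r₄e^{iθ₄} gives r₂ω₂e^{iθ₂}+r₃ω₃e^{iθ₃}=r₄ω₄e^{iθ₄}.
Eliminating the other unknown: ω₄ = r₂ω₂ sin(θ₂−θ₃) / [r₄ sin(θ₄−θ₃)].
Numerator sine = +0.50151; denominator sine = +0.93544.
Result = 0.0627·5.44·(+0.50151) / (0.178·(+0.93544)) = +1.0273 rad/s; magnitude 1.0273 rad/s.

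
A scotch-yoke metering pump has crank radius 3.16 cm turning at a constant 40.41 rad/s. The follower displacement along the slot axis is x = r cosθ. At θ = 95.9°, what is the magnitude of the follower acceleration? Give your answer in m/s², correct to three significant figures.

ω = 40.41 rad/s
x = r cosθ ⇒ ẍ = −rω² cosθ (ω constant).
|a| = rω²|cosθ| = 0.0316·(40.41)²·|cos 95.9°| = 5.3043 m/s².

5.30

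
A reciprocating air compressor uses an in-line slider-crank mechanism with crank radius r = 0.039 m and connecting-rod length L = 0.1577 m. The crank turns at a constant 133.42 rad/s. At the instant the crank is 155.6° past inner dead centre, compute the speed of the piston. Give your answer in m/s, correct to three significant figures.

ω = 133.4 rad/s
For an in-line slider-crank, x = r cosθ + √(L² − r² sin²θ), so v = −rω sinθ·[1 + r cosθ/√(L² − r² sin²θ)].
With r = 0.039 m, L = 0.1577 m, θ = 155.6°: √(L² − r² sin²θ) = 0.15687 m.
v = −0.039·133.4·0.41310·[1 + 0.039·-0.91068/0.15687] = -1.6629 m/s.
|v| = 1.6629 m/s.

1.66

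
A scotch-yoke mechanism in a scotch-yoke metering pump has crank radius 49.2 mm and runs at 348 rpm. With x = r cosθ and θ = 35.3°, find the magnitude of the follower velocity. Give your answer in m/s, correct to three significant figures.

ω = 36.44 rad/s (from 348 rpm).
x = r cosθ ⇒ ẋ = −rω sinθ.
|v| = rω|sinθ| = 0.0492·36.44·|sin 35.3°| = 1.0361 m/s.

1.04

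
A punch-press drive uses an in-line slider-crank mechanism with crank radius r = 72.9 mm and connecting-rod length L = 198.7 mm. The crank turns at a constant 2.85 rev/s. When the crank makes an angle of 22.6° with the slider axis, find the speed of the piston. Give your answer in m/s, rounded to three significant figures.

ω = 2π·2.85 = 17.91 rad/s
For an in-line slider-crank, x = r cosθ + √(L² − r² sin²θ), so v = −rω sinθ·[1 + r cosθ/√(L² − r² sin²θ)].
With r = 0.0729 m, L = 0.1987 m, θ = 22.6°: √(L² − r² sin²θ) = 0.19672 m.
v = −0.0729·17.91·0.38430·[1 + 0.0729·0.92321/0.19672] = -0.6733 m/s.
|v| = 0.6733 m/s.

0.673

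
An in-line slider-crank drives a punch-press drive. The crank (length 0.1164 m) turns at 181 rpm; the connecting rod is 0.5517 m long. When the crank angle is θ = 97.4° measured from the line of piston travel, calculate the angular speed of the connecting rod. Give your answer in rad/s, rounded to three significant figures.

0.527

ω = 18.95 rad/s (converted from 181 rpm).
The rod makes angle φ with the slider axis where L sinφ = r sinθ; differentiating, L cosφ·φ̇ = r ω cosθ.
L cosφ = √(L² − r² sin²θ) = 0.53949 m.
|ω_rod| = r ω |cosθ| / √(L² − r² sin²θ) = 0.1164·18.95·0.12880/0.53949 = 0.52672 rad/s.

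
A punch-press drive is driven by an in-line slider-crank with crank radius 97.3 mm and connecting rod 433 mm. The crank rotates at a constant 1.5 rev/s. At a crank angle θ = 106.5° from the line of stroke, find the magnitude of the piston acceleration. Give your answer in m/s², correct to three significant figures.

4.11

ω = 2π·1.5 = 9.425 rad/s
x(θ) = r cosθ + √(L² − r² sin²θ); with ω constant, a = ω²·d²x/dθ².
d²x/dθ² = −r cosθ − r²(cos2θ)/√u − r⁴ sin²2θ/(4u^{3/2}),  u = L² − r² sin²θ = 0.178785 m².
Substituting r = 0.0973 m, L = 0.433 m, θ = 106.5°: d²x/dθ² = +0.046325 m.
a = ω²·d²x/dθ² = (9.425)²·(+0.046325) = +4.1149 m/s²;  |a| = 4.1149 m/s².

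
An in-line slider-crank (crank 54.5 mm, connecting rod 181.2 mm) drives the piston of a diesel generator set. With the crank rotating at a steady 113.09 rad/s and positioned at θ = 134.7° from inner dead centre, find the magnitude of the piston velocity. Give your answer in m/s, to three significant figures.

3.43

ω = 113.1 rad/s
For an in-line slider-crank, x = r cosθ + √(L² − r² sin²θ), so v = −rω sinθ·[1 + r cosθ/√(L² − r² sin²θ)].
With r = 0.0545 m, L = 0.1812 m, θ = 134.7°: √(L² − r² sin²θ) = 0.17701 m.
v = −0.0545·113.1·0.71080·[1 + 0.0545·-0.70339/0.17701] = -3.4322 m/s.
|v| = 3.4322 m/s.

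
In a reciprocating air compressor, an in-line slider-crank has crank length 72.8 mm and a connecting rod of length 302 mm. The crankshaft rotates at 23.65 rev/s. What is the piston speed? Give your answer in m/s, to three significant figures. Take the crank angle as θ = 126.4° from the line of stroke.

7.44

ω = 2π·23.6 = 148.6 rad/s
For an in-line slider-crank, x = r cosθ + √(L² − r² sin²θ), so v = −rω sinθ·[1 + r cosθ/√(L² − r² sin²θ)].
With r = 0.0728 m, L = 0.302 m, θ = 126.4°: √(L² − r² sin²θ) = 0.29626 m.
v = −0.0728·148.6·0.80489·[1 + 0.0728·-0.59342/0.29626] = -7.4376 m/s.
|v| = 7.4376 m/s.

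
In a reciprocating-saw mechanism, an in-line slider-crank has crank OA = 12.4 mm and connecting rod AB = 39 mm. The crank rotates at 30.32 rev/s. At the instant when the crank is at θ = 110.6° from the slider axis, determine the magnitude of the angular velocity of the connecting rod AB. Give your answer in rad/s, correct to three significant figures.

22.3

ω = 190.5 rad/s (converted from 30.32 rev/s).
The rod makes angle φ with the slider axis where L sinφ = r sinθ; differentiating, L cosφ·φ̇ = r ω cosθ.
L cosφ = √(L² − r² sin²θ) = 0.037233 m.
|ω_rod| = r ω |cosθ| / √(L² − r² sin²θ) = 0.0124·190.5·0.35184/0.037233 = 22.323 rad/s.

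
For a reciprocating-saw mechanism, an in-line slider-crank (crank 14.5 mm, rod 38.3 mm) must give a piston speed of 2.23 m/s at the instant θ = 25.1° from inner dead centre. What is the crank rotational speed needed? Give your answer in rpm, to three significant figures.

2570

For an in-line slider-crank, |v_piston| = rω|sinθ|·[1 + r cosθ/√(L² − r² sin²θ)].
With r = 0.0145 m, L = 0.0383 m, θ = 25.1°: the bracketed kinematic factor |dx/dθ| = 0.0082874 m.
ω = v/|dx/dθ| = 2.23/0.0082874 = 269.08 rad/s.
N = 60ω/(2π) = 2569.6 rpm.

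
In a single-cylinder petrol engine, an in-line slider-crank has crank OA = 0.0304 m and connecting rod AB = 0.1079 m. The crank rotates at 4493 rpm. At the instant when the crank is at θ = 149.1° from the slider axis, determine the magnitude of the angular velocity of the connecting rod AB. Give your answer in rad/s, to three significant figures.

115

ω = 470.5 rad/s (converted from 4493 rpm).
The rod makes angle φ with the slider axis where L sinφ = r sinθ; differentiating, L cosφ·φ̇ = r ω cosθ.
L cosφ = √(L² − r² sin²θ) = 0.10676 m.
|ω_rod| = r ω |cosθ| / √(L² − r² sin²θ) = 0.0304·470.5·0.85806/0.10676 = 114.96 rad/s.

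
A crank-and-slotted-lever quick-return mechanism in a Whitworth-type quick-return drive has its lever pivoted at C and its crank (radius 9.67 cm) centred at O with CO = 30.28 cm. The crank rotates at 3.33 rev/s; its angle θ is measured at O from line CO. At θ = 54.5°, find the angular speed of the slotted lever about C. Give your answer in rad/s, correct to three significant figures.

ω = 20.92 rad/s (from 3.33 rev/s).
Crank pin A relative to C: A = (d + r cosθ, r sinθ); lever angle φ = atan2(r sinθ, d + r cosθ).
Differentiating tanφ: φ̇ = rω(d cosθ + r)/(d² + r² + 2dr cosθ).
d² + r² + 2dr cosθ = |CA|² = 0.135046 m²;  d cosθ + r = +0.27254 m.
|ω_lever| = |0.0967·20.92·+0.27254| / 0.135046 = 4.0832 rad/s.

4.08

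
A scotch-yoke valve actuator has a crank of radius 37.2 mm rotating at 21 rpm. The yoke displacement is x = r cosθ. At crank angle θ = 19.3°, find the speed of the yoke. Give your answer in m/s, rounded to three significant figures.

0.0270

ω = 2.199 rad/s (from 21 rpm).
x = r cosθ ⇒ ẋ = −rω sinθ.
|v| = rω|sinθ| = 0.0372·2.199·|sin 19.3°| = 0.027038 m/s.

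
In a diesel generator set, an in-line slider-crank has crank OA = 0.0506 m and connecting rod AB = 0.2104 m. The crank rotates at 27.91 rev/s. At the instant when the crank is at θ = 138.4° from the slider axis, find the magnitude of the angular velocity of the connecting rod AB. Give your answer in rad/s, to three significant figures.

ω = 175.4 rad/s (converted from 27.91 rev/s).
The rod makes angle φ with the slider axis where L sinφ = r sinθ; differentiating, L cosφ·φ̇ = r ω cosθ.
L cosφ = √(L² − r² sin²θ) = 0.2077 m.
|ω_rod| = r ω |cosθ| / √(L² − r² sin²θ) = 0.0506·175.4·0.74780/0.2077 = 31.947 rad/s.

31.9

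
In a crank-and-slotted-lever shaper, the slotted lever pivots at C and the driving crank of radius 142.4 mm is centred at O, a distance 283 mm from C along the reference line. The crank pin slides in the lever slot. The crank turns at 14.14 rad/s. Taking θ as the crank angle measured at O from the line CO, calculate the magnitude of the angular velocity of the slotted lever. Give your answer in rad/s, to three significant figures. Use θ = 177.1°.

ω = 14.14 rad/s
Crank pin A relative to C: A = (d + r cosθ, r sinθ); lever angle φ = atan2(r sinθ, d + r cosθ).
Differentiating tanφ: φ̇ = rω(d cosθ + r)/(d² + r² + 2dr cosθ).
d² + r² + 2dr cosθ = |CA|² = 0.0198716 m²;  d cosθ + r = -0.14024 m.
|ω_lever| = |0.1424·14.14·-0.14024| / 0.0198716 = 14.21 rad/s.

14.2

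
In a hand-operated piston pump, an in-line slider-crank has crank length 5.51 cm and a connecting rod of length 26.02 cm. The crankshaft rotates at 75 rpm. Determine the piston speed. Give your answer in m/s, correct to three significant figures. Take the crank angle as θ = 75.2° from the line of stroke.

0.442

ω = 2π·75/60 = 7.854 rad/s
For an in-line slider-crank, x = r cosθ + √(L² − r² sin²θ), so v = −rω sinθ·[1 + r cosθ/√(L² − r² sin²θ)].
With r = 0.0551 m, L = 0.2602 m, θ = 75.2°: √(L² − r² sin²θ) = 0.25469 m.
v = −0.0551·7.854·0.96682·[1 + 0.0551·0.25545/0.25469] = -0.44152 m/s.
|v| = 0.44152 m/s.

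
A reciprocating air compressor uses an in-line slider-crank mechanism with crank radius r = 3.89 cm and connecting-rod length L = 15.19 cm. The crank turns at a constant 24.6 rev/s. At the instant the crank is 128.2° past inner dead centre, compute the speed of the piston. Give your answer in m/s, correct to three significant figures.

3.96

ω = 2π·24.6 = 154.6 rad/s
For an in-line slider-crank, x = r cosθ + √(L² − r² sin²θ), so v = −rω sinθ·[1 + r cosθ/√(L² − r² sin²θ)].
With r = 0.0389 m, L = 0.1519 m, θ = 128.2°: √(L² − r² sin²θ) = 0.14879 m.
v = −0.0389·154.6·0.78586·[1 + 0.0389·-0.61841/0.14879] = -3.9611 m/s.
|v| = 3.9611 m/s.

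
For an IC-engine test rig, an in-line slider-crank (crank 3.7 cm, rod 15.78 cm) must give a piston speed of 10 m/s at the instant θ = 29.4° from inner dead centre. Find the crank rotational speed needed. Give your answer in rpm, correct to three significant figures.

4360

For an in-line slider-crank, |v_piston| = rω|sinθ|·[1 + r cosθ/√(L² − r² sin²θ)].
With r = 0.037 m, L = 0.1578 m, θ = 29.4°: the bracketed kinematic factor |dx/dθ| = 0.021899 m.
ω = v/|dx/dθ| = 10/0.021899 = 456.65 rad/s.
N = 60ω/(2π) = 4360.7 rpm.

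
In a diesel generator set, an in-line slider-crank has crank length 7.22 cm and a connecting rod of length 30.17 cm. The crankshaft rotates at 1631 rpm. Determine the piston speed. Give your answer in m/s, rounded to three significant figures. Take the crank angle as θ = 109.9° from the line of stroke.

ω = 2π·1631/60 = 170.8 rad/s
For an in-line slider-crank, x = r cosθ + √(L² − r² sin²θ), so v = −rω sinθ·[1 + r cosθ/√(L² − r² sin²θ)].
With r = 0.0722 m, L = 0.3017 m, θ = 109.9°: √(L² − r² sin²θ) = 0.29396 m.
v = −0.0722·170.8·0.94029·[1 + 0.0722·-0.34038/0.29396] = -10.626 m/s.
|v| = 10.626 m/s.

10.6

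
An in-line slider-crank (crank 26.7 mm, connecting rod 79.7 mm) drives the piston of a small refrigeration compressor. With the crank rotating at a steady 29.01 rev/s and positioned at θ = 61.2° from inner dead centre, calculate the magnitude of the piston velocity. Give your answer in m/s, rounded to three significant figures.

ω = 2π·29 = 182.3 rad/s
For an in-line slider-crank, x = r cosθ + √(L² − r² sin²θ), so v = −rω sinθ·[1 + r cosθ/√(L² − r² sin²θ)].
With r = 0.0267 m, L = 0.0797 m, θ = 61.2°: √(L² − r² sin²θ) = 0.076188 m.
v = −0.0267·182.3·0.87631·[1 + 0.0267·0.48175/0.076188] = -4.9848 m/s.
|v| = 4.9848 m/s.

4.98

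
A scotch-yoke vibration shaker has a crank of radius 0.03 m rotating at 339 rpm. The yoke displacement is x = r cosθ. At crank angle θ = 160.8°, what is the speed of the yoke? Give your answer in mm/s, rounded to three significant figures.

350

ω = 35.5 rad/s (from 339 rpm).
x = r cosθ ⇒ ẋ = −rω sinθ.
|v| = rω|sinθ| = 0.03·35.5·|sin 160.8°| = 0.35024 m/s = 350.24 mm/s.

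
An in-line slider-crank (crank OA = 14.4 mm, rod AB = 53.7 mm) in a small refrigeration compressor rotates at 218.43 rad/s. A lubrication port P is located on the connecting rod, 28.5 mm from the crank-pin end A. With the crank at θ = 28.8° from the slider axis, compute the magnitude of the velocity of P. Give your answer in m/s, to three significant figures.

ω = 218.4 rad/s.  Crank-pin speed |V_A| = rω = 3.1454 m/s, perpendicular to OA.
Rod angle: sinφ = −(r/L) sinθ ⇒ φ = -7.423°; ω_rod = −rω cosθ/√(L²−r²sin²θ) = -51.762 rad/s.
V_P = V_A + ω_rod × AP, with AP = 0.0285 m along the rod.
Components: V_Px = −rω sinθ − a·ω_rod·sinφ = -1.7059 m/s;  V_Py = rω cosθ + a·ω_rod·cosφ = +1.2935 m/s.
|V_P| = √(V_Px² + V_Py²) = 2.1408 m/s.

2.14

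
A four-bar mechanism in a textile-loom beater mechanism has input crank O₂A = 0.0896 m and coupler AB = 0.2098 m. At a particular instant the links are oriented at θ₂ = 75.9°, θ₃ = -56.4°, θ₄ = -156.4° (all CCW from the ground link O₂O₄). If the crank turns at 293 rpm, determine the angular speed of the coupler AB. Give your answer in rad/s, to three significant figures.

10.5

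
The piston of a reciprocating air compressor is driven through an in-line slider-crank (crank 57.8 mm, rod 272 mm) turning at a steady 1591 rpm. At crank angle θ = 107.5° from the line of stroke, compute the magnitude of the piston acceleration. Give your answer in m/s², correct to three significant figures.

766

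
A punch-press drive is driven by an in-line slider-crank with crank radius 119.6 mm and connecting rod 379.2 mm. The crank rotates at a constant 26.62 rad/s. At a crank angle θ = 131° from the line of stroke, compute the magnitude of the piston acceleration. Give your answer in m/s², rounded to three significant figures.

ω = 26.62 rad/s
x(θ) = r cosθ + √(L² − r² sin²θ); with ω constant, a = ω²·d²x/dθ².
d²x/dθ² = −r cosθ − r²(cos2θ)/√u − r⁴ sin²2θ/(4u^{3/2}),  u = L² − r² sin²θ = 0.135645 m².
Substituting r = 0.1196 m, L = 0.3792 m, θ = 131°: d²x/dθ² = +0.082866 m.
a = ω²·d²x/dθ² = (26.62)²·(+0.082866) = +58.721 m/s²;  |a| = 58.721 m/s².

58.7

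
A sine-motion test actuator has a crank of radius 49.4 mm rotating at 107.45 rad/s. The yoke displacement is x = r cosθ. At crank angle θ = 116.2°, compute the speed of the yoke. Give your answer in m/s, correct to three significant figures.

ω = 107.5 rad/s
x = r cosθ ⇒ ẋ = −rω sinθ.
|v| = rω|sinθ| = 0.0494·107.5·|sin 116.2°| = 4.7627 m/s.

4.76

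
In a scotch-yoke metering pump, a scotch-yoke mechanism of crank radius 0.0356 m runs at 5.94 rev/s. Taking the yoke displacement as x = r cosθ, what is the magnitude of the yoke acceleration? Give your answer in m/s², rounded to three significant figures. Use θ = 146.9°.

ω = 37.32 rad/s (from 5.94 rev/s).
x = r cosθ ⇒ ẍ = −rω² cosθ (ω constant).
|a| = rω²|cosθ| = 0.0356·(37.32)²·|cos 146.9°| = 41.541 m/s².

41.5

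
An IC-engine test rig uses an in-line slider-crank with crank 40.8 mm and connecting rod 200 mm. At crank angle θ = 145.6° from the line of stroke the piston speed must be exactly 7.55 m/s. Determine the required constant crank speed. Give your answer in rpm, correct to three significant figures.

For an in-line slider-crank, |v_piston| = rω|sinθ|·[1 + r cosθ/√(L² − r² sin²θ)].
With r = 0.0408 m, L = 0.2 m, θ = 145.6°: the bracketed kinematic factor |dx/dθ| = 0.019145 m.
ω = v/|dx/dθ| = 7.55/0.019145 = 394.37 rad/s.
N = 60ω/(2π) = 3765.9 rpm.

3770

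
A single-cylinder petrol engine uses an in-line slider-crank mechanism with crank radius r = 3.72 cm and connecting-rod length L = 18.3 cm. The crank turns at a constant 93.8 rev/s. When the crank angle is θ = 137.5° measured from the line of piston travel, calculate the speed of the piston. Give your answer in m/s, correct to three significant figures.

ω = 2π·93.8 = 589.4 rad/s
For an in-line slider-crank, x = r cosθ + √(L² − r² sin²θ), so v = −rω sinθ·[1 + r cosθ/√(L² − r² sin²θ)].
With r = 0.0372 m, L = 0.183 m, θ = 137.5°: √(L² − r² sin²θ) = 0.18127 m.
v = −0.0372·589.4·0.67559·[1 + 0.0372·-0.73728/0.18127] = -12.571 m/s.
|v| = 12.571 m/s.

12.6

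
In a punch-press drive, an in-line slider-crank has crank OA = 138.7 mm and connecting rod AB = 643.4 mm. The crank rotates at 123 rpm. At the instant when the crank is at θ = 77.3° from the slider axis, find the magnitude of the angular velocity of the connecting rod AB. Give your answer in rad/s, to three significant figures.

ω = 12.88 rad/s (converted from 123 rpm).
The rod makes angle φ with the slider axis where L sinφ = r sinθ; differentiating, L cosφ·φ̇ = r ω cosθ.
L cosφ = √(L² − r² sin²θ) = 0.62901 m.
|ω_rod| = r ω |cosθ| / √(L² − r² sin²θ) = 0.1387·12.88·0.21985/0.62901 = 0.62441 rad/s.

0.624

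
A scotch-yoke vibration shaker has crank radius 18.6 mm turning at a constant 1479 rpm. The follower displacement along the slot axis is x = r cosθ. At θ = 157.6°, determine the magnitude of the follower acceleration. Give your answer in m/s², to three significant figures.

413

ω = 154.9 rad/s (from 1479 rpm).
x = r cosθ ⇒ ẍ = −rω² cosθ (ω constant).
|a| = rω²|cosθ| = 0.0186·(154.9)²·|cos 157.6°| = 412.51 m/s².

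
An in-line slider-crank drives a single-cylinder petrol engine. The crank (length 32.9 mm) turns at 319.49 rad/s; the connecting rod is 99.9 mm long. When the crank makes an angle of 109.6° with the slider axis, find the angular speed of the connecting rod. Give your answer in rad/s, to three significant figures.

37.1

ω = 319.5 rad/s
The rod makes angle φ with the slider axis where L sinφ = r sinθ; differentiating, L cosφ·φ̇ = r ω cosθ.
L cosφ = √(L² − r² sin²θ) = 0.094971 m.
|ω_rod| = r ω |cosθ| / √(L² − r² sin²θ) = 0.0329·319.5·0.33545/0.094971 = 37.127 rad/s.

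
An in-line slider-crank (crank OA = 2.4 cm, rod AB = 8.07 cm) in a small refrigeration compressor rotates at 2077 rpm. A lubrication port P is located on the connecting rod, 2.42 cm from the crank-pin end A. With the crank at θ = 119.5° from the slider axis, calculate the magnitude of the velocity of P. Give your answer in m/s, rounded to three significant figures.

ω = 217.5 rad/s.  Crank-pin speed |V_A| = rω = 5.2201 m/s, perpendicular to OA.
Rod angle: sinφ = −(r/L) sinθ ⇒ φ = -15.001°; ω_rod = −rω cosθ/√(L²−r²sin²θ) = +32.976 rad/s.
V_P = V_A + ω_rod × AP, with AP = 0.0242 m along the rod.
Components: V_Px = −rω sinθ − a·ω_rod·sinφ = -4.3368 m/s;  V_Py = rω cosθ + a·ω_rod·cosφ = -1.7997 m/s.
|V_P| = √(V_Px² + V_Py²) = 4.6953 m/s.

4.70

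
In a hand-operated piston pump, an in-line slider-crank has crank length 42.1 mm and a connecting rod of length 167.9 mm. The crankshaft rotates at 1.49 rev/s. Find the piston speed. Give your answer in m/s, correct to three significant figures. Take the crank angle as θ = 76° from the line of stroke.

0.406

ω = 2π·1.49 = 9.362 rad/s
For an in-line slider-crank, x = r cosθ + √(L² − r² sin²θ), so v = −rω sinθ·[1 + r cosθ/√(L² − r² sin²θ)].
With r = 0.0421 m, L = 0.1679 m, θ = 76°: √(L² − r² sin²θ) = 0.16285 m.
v = −0.0421·9.362·0.97030·[1 + 0.0421·0.24192/0.16285] = -0.40635 m/s.
|v| = 0.40635 m/s.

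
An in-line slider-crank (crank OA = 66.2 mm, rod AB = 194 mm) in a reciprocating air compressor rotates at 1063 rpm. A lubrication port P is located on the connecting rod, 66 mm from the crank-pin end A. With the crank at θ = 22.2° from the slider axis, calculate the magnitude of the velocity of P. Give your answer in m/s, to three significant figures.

5.46

ω = 111.3 rad/s.  Crank-pin speed |V_A| = rω = 7.3692 m/s, perpendicular to OA.
Rod angle: sinφ = −(r/L) sinθ ⇒ φ = -7.408°; ω_rod = −rω cosθ/√(L²−r²sin²θ) = -35.466 rad/s.
V_P = V_A + ω_rod × AP, with AP = 0.066 m along the rod.
Components: V_Px = −rω sinθ − a·ω_rod·sinφ = -3.0862 m/s;  V_Py = rω cosθ + a·ω_rod·cosφ = +4.5017 m/s.
|V_P| = √(V_Px² + V_Py²) = 5.458 m/s.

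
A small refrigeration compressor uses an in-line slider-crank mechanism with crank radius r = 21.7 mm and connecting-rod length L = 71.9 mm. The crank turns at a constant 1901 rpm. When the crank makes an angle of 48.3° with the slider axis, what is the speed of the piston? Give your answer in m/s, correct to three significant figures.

ω = 2π·1901/60 = 199.1 rad/s
For an in-line slider-crank, x = r cosθ + √(L² − r² sin²θ), so v = −rω sinθ·[1 + r cosθ/√(L² − r² sin²θ)].
With r = 0.0217 m, L = 0.0719 m, θ = 48.3°: √(L² − r² sin²θ) = 0.070051 m.
v = −0.0217·199.1·0.74664·[1 + 0.0217·0.66523/0.070051] = -3.89 m/s.
|v| = 3.89 m/s.

3.89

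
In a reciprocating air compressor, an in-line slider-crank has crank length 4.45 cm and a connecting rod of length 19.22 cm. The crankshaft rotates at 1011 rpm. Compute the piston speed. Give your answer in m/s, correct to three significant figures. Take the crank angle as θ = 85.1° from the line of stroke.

4.79

ω = 2π·1011/60 = 105.9 rad/s
For an in-line slider-crank, x = r cosθ + √(L² − r² sin²θ), so v = −rω sinθ·[1 + r cosθ/√(L² − r² sin²θ)].
With r = 0.0445 m, L = 0.1922 m, θ = 85.1°: √(L² − r² sin²θ) = 0.18702 m.
v = −0.0445·105.9·0.99635·[1 + 0.0445·0.08542/0.18702] = -4.7895 m/s.
|v| = 4.7895 m/s.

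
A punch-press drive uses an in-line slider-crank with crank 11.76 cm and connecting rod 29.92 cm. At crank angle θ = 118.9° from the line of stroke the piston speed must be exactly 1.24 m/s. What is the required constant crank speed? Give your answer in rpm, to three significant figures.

For an in-line slider-crank, |v_piston| = rω|sinθ|·[1 + r cosθ/√(L² − r² sin²θ)].
With r = 0.1176 m, L = 0.2992 m, θ = 118.9°: the bracketed kinematic factor |dx/dθ| = 0.082126 m.
ω = v/|dx/dθ| = 1.24/0.082126 = 15.099 rad/s.
N = 60ω/(2π) = 144.18 rpm.

144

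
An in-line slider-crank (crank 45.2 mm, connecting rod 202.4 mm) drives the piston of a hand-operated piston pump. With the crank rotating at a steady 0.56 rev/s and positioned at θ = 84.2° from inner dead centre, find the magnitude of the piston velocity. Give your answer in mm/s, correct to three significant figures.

ω = 2π·0.56 = 3.519 rad/s
For an in-line slider-crank, x = r cosθ + √(L² − r² sin²θ), so v = −rω sinθ·[1 + r cosθ/√(L² − r² sin²θ)].
With r = 0.0452 m, L = 0.2024 m, θ = 84.2°: √(L² − r² sin²θ) = 0.19734 m.
v = −0.0452·3.519·0.99488·[1 + 0.0452·0.10106/0.19734] = -0.16189 m/s.
|v| = 0.16189 m/s = 161.89 mm/s.

162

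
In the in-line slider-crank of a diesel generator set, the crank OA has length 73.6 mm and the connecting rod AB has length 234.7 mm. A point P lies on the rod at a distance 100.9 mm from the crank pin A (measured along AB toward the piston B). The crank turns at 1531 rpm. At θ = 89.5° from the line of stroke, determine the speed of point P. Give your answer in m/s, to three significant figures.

11.8

ω = 160.3 rad/s.  Crank-pin speed |V_A| = rω = 11.8 m/s, perpendicular to OA.
Rod angle: sinφ = −(r/L) sinθ ⇒ φ = -18.275°; ω_rod = −rω cosθ/√(L²−r²sin²θ) = -0.46205 rad/s.
V_P = V_A + ω_rod × AP, with AP = 0.1009 m along the rod.
Components: V_Px = −rω sinθ − a·ω_rod·sinφ = -11.814 m/s;  V_Py = rω cosθ + a·ω_rod·cosφ = +0.058704 m/s.
|V_P| = √(V_Px² + V_Py²) = 11.814 m/s.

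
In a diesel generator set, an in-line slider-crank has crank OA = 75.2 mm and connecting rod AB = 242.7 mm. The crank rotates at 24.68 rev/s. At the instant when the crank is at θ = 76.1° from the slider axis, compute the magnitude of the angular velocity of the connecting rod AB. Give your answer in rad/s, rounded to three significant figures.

ω = 155.1 rad/s (converted from 24.68 rev/s).
The rod makes angle φ with the slider axis where L sinφ = r sinθ; differentiating, L cosφ·φ̇ = r ω cosθ.
L cosφ = √(L² − r² sin²θ) = 0.23146 m.
|ω_rod| = r ω |cosθ| / √(L² − r² sin²θ) = 0.0752·155.1·0.24023/0.23146 = 12.103 rad/s.

12.1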